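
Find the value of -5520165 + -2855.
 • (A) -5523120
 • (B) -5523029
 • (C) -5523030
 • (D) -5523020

-5520165 + -2855 = -5523020
D) -5523020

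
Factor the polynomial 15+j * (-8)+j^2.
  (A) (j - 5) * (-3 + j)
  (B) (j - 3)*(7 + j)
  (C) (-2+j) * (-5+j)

We need to factor 15+j * (-8)+j^2.
The factored form is (j - 5) * (-3 + j).
A) (j - 5) * (-3 + j)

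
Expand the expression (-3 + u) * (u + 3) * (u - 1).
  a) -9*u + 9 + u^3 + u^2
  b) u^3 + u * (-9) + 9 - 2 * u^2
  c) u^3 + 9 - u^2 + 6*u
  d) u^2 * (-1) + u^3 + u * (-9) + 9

Expanding (-3 + u) * (u + 3) * (u - 1):
= u^2 * (-1) + u^3 + u * (-9) + 9
d) u^2 * (-1) + u^3 + u * (-9) + 9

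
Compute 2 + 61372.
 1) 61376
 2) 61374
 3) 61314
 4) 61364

2 + 61372 = 61374
2) 61374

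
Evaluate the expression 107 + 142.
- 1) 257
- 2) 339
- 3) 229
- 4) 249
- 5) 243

107 + 142 = 249
4) 249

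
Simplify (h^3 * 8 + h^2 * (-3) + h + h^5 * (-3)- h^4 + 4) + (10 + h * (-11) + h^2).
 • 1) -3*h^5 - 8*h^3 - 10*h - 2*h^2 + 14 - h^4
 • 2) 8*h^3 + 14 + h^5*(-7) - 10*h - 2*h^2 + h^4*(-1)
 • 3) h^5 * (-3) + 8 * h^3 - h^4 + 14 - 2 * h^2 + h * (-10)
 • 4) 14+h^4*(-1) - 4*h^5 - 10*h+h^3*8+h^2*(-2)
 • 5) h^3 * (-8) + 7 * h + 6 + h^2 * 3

Adding the polynomials and combining like terms:
(h^3*8 + h^2*(-3) + h + h^5*(-3) - h^4 + 4) + (10 + h*(-11) + h^2)
= h^5 * (-3) + 8 * h^3 - h^4 + 14 - 2 * h^2 + h * (-10)
3) h^5 * (-3) + 8 * h^3 - h^4 + 14 - 2 * h^2 + h * (-10)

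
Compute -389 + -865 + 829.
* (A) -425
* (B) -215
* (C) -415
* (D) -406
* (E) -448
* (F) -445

First: -389 + -865 = -1254
Then: -1254 + 829 = -425
A) -425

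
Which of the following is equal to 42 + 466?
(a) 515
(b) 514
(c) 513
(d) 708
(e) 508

42 + 466 = 508
e) 508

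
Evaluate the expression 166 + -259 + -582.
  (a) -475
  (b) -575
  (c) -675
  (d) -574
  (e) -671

First: 166 + -259 = -93
Then: -93 + -582 = -675
c) -675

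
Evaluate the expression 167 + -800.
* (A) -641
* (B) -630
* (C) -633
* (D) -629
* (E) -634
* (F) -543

167 + -800 = -633
C) -633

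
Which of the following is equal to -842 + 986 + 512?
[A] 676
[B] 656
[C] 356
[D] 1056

First: -842 + 986 = 144
Then: 144 + 512 = 656
B) 656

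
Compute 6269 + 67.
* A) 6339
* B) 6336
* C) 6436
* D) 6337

6269 + 67 = 6336
B) 6336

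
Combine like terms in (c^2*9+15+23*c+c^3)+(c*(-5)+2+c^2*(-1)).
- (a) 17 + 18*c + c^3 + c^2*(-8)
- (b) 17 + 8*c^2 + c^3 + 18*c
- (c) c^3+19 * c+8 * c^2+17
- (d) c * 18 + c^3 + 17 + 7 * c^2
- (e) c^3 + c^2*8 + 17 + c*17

Adding the polynomials and combining like terms:
(c^2*9 + 15 + 23*c + c^3) + (c*(-5) + 2 + c^2*(-1))
= 17 + 8*c^2 + c^3 + 18*c
b) 17 + 8*c^2 + c^3 + 18*c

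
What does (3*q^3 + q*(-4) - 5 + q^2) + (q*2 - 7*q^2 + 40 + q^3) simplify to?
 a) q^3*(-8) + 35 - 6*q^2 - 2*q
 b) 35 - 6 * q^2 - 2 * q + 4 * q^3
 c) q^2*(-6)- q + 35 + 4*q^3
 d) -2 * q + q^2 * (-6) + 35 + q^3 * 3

Adding the polynomials and combining like terms:
(3*q^3 + q*(-4) - 5 + q^2) + (q*2 - 7*q^2 + 40 + q^3)
= 35 - 6 * q^2 - 2 * q + 4 * q^3
b) 35 - 6 * q^2 - 2 * q + 4 * q^3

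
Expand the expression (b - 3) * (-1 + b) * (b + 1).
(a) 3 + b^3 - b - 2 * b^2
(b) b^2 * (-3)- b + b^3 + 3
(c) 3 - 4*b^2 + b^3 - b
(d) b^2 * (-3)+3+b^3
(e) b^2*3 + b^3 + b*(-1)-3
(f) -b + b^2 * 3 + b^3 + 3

Expanding (b - 3) * (-1 + b) * (b + 1):
= b^2 * (-3)- b + b^3 + 3
b) b^2 * (-3)- b + b^3 + 3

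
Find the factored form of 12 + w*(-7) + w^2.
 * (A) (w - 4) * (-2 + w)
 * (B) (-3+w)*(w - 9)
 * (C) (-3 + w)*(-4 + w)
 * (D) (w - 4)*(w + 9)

We need to factor 12 + w*(-7) + w^2.
The factored form is (-3 + w)*(-4 + w).
C) (-3 + w)*(-4 + w)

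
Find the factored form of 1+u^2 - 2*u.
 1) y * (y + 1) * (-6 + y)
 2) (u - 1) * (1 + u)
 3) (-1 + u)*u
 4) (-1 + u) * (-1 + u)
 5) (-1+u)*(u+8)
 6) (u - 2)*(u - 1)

We need to factor 1+u^2 - 2*u.
The factored form is (-1 + u) * (-1 + u).
4) (-1 + u) * (-1 + u)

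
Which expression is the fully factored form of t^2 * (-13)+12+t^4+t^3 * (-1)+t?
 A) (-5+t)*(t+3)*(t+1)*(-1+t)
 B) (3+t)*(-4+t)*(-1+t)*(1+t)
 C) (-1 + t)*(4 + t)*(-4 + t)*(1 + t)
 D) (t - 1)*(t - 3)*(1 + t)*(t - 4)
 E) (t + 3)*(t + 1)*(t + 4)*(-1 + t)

We need to factor t^2 * (-13)+12+t^4+t^3 * (-1)+t.
The factored form is (3+t)*(-4+t)*(-1+t)*(1+t).
B) (3+t)*(-4+t)*(-1+t)*(1+t)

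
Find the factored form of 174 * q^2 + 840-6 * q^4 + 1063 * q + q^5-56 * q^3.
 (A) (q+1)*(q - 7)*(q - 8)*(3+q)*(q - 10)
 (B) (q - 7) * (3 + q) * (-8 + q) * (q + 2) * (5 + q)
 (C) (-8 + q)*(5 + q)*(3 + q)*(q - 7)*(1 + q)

We need to factor 174 * q^2 + 840-6 * q^4 + 1063 * q + q^5-56 * q^3.
The factored form is (-8 + q)*(5 + q)*(3 + q)*(q - 7)*(1 + q).
C) (-8 + q)*(5 + q)*(3 + q)*(q - 7)*(1 + q)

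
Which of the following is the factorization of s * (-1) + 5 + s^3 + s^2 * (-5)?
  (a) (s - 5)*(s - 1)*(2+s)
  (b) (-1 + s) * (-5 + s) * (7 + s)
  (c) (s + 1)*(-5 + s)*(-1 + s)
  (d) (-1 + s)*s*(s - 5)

We need to factor s * (-1) + 5 + s^3 + s^2 * (-5).
The factored form is (s + 1)*(-5 + s)*(-1 + s).
c) (s + 1)*(-5 + s)*(-1 + s)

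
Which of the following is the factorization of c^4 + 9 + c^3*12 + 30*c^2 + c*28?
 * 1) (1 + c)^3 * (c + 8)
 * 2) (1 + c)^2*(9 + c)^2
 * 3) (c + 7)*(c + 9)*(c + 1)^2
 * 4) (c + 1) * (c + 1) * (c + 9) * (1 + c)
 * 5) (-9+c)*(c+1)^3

We need to factor c^4 + 9 + c^3*12 + 30*c^2 + c*28.
The factored form is (c + 1) * (c + 1) * (c + 9) * (1 + c).
4) (c + 1) * (c + 1) * (c + 9) * (1 + c)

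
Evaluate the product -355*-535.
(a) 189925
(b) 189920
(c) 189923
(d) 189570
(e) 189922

-355 * -535 = 189925
a) 189925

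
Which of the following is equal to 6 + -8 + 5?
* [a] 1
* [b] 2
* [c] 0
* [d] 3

First: 6 + -8 = -2
Then: -2 + 5 = 3
d) 3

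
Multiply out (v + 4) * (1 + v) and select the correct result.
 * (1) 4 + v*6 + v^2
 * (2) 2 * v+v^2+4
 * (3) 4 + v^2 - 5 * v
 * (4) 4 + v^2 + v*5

Expanding (v + 4) * (1 + v):
= 4 + v^2 + v*5
4) 4 + v^2 + v*5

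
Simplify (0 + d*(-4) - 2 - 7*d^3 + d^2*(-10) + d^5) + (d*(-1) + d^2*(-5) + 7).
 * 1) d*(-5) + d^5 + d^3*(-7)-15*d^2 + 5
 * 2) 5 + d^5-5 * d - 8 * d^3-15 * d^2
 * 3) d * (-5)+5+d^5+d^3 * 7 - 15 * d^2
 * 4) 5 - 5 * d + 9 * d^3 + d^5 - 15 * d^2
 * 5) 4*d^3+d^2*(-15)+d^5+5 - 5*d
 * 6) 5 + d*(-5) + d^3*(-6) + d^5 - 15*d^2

Adding the polynomials and combining like terms:
(0 + d*(-4) - 2 - 7*d^3 + d^2*(-10) + d^5) + (d*(-1) + d^2*(-5) + 7)
= d*(-5) + d^5 + d^3*(-7)-15*d^2 + 5
1) d*(-5) + d^5 + d^3*(-7)-15*d^2 + 5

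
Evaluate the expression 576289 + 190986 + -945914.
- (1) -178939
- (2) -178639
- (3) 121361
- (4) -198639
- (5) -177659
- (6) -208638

First: 576289 + 190986 = 767275
Then: 767275 + -945914 = -178639
2) -178639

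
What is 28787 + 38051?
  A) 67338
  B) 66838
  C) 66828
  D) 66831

28787 + 38051 = 66838
B) 66838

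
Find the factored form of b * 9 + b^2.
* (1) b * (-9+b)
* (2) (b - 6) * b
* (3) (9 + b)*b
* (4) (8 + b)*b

We need to factor b * 9 + b^2.
The factored form is (9 + b)*b.
3) (9 + b)*b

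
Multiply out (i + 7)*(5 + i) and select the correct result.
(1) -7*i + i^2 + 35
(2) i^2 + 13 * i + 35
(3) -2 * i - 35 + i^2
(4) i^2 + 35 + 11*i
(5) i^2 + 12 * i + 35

Expanding (i + 7)*(5 + i):
= i^2 + 12 * i + 35
5) i^2 + 12 * i + 35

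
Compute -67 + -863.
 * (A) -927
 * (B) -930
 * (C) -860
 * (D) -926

-67 + -863 = -930
B) -930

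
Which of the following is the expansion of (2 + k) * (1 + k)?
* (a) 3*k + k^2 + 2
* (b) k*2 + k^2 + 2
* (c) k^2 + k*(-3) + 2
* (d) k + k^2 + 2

Expanding (2 + k) * (1 + k):
= 3*k + k^2 + 2
a) 3*k + k^2 + 2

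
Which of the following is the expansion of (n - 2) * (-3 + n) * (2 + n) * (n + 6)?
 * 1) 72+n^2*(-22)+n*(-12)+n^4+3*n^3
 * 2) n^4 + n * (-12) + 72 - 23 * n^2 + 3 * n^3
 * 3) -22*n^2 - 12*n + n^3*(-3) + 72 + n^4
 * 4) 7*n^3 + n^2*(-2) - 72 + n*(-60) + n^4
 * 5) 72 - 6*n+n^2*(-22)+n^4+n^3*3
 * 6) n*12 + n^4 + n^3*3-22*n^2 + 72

Expanding (n - 2) * (-3 + n) * (2 + n) * (n + 6):
= 72+n^2*(-22)+n*(-12)+n^4+3*n^3
1) 72+n^2*(-22)+n*(-12)+n^4+3*n^3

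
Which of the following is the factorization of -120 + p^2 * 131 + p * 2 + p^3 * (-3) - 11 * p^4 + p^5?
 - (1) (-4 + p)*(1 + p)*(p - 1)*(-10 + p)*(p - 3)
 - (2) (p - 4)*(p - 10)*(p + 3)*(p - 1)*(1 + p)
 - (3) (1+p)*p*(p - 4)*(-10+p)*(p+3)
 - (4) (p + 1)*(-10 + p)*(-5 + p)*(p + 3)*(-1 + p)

We need to factor -120 + p^2 * 131 + p * 2 + p^3 * (-3) - 11 * p^4 + p^5.
The factored form is (p - 4)*(p - 10)*(p + 3)*(p - 1)*(1 + p).
2) (p - 4)*(p - 10)*(p + 3)*(p - 1)*(1 + p)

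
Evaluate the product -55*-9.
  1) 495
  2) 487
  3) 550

-55 * -9 = 495
1) 495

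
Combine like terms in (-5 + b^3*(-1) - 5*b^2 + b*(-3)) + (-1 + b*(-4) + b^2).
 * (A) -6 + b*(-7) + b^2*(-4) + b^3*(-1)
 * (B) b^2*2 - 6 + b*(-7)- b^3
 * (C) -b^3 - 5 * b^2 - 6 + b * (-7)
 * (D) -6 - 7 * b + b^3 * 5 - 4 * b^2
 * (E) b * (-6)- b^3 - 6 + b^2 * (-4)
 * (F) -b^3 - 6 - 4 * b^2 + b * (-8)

Adding the polynomials and combining like terms:
(-5 + b^3*(-1) - 5*b^2 + b*(-3)) + (-1 + b*(-4) + b^2)
= -6 + b*(-7) + b^2*(-4) + b^3*(-1)
A) -6 + b*(-7) + b^2*(-4) + b^3*(-1)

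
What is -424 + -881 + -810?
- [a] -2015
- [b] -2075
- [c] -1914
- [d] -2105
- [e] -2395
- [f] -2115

First: -424 + -881 = -1305
Then: -1305 + -810 = -2115
f) -2115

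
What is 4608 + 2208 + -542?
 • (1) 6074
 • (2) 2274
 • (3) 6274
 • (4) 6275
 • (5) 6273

First: 4608 + 2208 = 6816
Then: 6816 + -542 = 6274
3) 6274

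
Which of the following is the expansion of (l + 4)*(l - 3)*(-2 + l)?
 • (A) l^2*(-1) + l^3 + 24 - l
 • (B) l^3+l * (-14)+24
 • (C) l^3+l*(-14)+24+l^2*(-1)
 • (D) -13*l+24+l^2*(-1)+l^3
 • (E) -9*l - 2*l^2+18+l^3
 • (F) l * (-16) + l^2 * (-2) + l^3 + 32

Expanding (l + 4)*(l - 3)*(-2 + l):
= l^3+l*(-14)+24+l^2*(-1)
C) l^3+l*(-14)+24+l^2*(-1)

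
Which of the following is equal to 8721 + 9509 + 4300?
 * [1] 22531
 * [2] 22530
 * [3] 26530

First: 8721 + 9509 = 18230
Then: 18230 + 4300 = 22530
2) 22530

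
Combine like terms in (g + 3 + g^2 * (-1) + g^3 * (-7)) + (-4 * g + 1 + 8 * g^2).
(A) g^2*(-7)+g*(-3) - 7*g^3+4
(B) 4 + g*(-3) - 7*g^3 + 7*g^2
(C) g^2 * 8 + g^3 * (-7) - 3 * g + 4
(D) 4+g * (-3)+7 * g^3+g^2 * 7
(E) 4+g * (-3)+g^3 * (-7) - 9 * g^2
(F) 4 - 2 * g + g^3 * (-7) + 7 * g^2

Adding the polynomials and combining like terms:
(g + 3 + g^2*(-1) + g^3*(-7)) + (-4*g + 1 + 8*g^2)
= 4 + g*(-3) - 7*g^3 + 7*g^2
B) 4 + g*(-3) - 7*g^3 + 7*g^2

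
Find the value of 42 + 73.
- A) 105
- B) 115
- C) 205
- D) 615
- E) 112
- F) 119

42 + 73 = 115
B) 115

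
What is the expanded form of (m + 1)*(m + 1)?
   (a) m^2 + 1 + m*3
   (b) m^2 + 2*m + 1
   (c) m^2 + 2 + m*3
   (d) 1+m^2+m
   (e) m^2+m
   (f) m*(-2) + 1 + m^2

Expanding (m + 1)*(m + 1):
= m^2 + 2*m + 1
b) m^2 + 2*m + 1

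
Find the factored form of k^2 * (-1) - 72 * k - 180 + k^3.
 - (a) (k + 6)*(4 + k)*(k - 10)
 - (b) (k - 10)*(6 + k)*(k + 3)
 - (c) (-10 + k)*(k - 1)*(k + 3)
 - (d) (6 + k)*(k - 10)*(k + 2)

We need to factor k^2 * (-1) - 72 * k - 180 + k^3.
The factored form is (k - 10)*(6 + k)*(k + 3).
b) (k - 10)*(6 + k)*(k + 3)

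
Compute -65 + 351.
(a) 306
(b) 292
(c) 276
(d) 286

-65 + 351 = 286
d) 286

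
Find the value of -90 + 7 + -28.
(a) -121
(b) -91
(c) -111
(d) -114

First: -90 + 7 = -83
Then: -83 + -28 = -111
c) -111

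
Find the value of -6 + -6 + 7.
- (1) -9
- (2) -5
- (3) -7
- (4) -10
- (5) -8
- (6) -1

First: -6 + -6 = -12
Then: -12 + 7 = -5
2) -5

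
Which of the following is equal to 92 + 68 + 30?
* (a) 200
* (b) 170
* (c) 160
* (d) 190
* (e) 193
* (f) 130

First: 92 + 68 = 160
Then: 160 + 30 = 190
d) 190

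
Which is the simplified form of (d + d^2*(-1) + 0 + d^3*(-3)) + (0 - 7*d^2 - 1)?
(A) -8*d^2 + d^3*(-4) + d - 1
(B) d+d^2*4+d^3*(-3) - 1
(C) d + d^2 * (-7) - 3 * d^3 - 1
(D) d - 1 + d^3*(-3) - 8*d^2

Adding the polynomials and combining like terms:
(d + d^2*(-1) + 0 + d^3*(-3)) + (0 - 7*d^2 - 1)
= d - 1 + d^3*(-3) - 8*d^2
D) d - 1 + d^3*(-3) - 8*d^2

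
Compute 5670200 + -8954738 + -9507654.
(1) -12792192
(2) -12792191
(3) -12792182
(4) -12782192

First: 5670200 + -8954738 = -3284538
Then: -3284538 + -9507654 = -12792192
1) -12792192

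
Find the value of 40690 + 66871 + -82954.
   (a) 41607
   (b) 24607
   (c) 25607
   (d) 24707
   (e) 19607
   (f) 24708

First: 40690 + 66871 = 107561
Then: 107561 + -82954 = 24607
b) 24607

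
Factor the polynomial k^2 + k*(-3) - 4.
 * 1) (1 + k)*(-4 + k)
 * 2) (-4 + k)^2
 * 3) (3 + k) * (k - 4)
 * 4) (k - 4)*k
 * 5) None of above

We need to factor k^2 + k*(-3) - 4.
The factored form is (1 + k)*(-4 + k).
1) (1 + k)*(-4 + k)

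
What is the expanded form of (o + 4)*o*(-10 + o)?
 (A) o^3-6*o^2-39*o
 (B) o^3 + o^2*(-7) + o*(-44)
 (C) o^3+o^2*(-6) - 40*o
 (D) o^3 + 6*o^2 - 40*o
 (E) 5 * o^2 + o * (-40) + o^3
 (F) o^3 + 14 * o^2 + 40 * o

Expanding (o + 4)*o*(-10 + o):
= o^3+o^2*(-6) - 40*o
C) o^3+o^2*(-6) - 40*o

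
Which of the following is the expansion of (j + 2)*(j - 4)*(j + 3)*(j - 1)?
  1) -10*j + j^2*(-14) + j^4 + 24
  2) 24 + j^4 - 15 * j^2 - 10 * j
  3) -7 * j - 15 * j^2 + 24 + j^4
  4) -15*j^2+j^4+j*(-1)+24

Expanding (j + 2)*(j - 4)*(j + 3)*(j - 1):
= 24 + j^4 - 15 * j^2 - 10 * j
2) 24 + j^4 - 15 * j^2 - 10 * j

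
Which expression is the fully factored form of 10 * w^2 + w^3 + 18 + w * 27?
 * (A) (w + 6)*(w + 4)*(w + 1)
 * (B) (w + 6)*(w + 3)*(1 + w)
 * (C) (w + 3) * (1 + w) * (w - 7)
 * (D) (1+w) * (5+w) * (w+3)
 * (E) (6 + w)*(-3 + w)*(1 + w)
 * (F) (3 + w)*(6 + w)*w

We need to factor 10 * w^2 + w^3 + 18 + w * 27.
The factored form is (w + 6)*(w + 3)*(1 + w).
B) (w + 6)*(w + 3)*(1 + w)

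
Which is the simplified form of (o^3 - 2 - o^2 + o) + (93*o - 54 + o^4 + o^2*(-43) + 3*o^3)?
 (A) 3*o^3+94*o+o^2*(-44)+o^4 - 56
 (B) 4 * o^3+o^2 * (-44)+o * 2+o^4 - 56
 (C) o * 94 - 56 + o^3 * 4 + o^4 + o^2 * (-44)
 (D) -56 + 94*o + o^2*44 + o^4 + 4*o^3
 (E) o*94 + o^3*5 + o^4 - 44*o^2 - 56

Adding the polynomials and combining like terms:
(o^3 - 2 - o^2 + o) + (93*o - 54 + o^4 + o^2*(-43) + 3*o^3)
= o * 94 - 56 + o^3 * 4 + o^4 + o^2 * (-44)
C) o * 94 - 56 + o^3 * 4 + o^4 + o^2 * (-44)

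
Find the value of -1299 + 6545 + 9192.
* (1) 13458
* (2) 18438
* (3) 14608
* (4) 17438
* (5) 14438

First: -1299 + 6545 = 5246
Then: 5246 + 9192 = 14438
5) 14438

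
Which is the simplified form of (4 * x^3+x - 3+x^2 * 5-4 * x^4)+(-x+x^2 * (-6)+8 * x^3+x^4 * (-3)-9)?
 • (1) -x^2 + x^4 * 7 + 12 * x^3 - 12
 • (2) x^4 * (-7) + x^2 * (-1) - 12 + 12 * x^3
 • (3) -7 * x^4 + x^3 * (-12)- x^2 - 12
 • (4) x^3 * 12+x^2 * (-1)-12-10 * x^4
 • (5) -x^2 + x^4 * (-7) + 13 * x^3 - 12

Adding the polynomials and combining like terms:
(4*x^3 + x - 3 + x^2*5 - 4*x^4) + (-x + x^2*(-6) + 8*x^3 + x^4*(-3) - 9)
= x^4 * (-7) + x^2 * (-1) - 12 + 12 * x^3
2) x^4 * (-7) + x^2 * (-1) - 12 + 12 * x^3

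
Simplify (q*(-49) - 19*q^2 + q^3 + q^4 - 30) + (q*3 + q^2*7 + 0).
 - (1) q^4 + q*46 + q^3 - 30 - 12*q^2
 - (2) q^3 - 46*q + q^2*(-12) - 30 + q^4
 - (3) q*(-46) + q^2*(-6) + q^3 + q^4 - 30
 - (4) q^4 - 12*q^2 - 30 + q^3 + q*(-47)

Adding the polynomials and combining like terms:
(q*(-49) - 19*q^2 + q^3 + q^4 - 30) + (q*3 + q^2*7 + 0)
= q^3 - 46*q + q^2*(-12) - 30 + q^4
2) q^3 - 46*q + q^2*(-12) - 30 + q^4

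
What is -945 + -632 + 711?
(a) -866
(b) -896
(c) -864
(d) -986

First: -945 + -632 = -1577
Then: -1577 + 711 = -866
a) -866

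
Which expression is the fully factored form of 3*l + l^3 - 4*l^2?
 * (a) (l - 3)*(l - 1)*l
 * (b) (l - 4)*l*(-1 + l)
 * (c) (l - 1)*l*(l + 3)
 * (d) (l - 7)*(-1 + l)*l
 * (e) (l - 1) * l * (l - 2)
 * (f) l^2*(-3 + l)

We need to factor 3*l + l^3 - 4*l^2.
The factored form is (l - 3)*(l - 1)*l.
a) (l - 3)*(l - 1)*l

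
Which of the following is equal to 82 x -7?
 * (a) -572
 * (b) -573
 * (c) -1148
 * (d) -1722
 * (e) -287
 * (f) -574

82 * -7 = -574
f) -574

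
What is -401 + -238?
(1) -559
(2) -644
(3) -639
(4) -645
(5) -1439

-401 + -238 = -639
3) -639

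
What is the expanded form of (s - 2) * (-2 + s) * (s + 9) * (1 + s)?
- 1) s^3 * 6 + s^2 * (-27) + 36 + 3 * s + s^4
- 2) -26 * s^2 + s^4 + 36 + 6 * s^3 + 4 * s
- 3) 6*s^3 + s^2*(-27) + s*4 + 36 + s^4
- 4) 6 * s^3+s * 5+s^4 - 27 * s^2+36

Expanding (s - 2) * (-2 + s) * (s + 9) * (1 + s):
= 6*s^3 + s^2*(-27) + s*4 + 36 + s^4
3) 6*s^3 + s^2*(-27) + s*4 + 36 + s^4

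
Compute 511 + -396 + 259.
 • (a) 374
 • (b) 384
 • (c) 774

First: 511 + -396 = 115
Then: 115 + 259 = 374
a) 374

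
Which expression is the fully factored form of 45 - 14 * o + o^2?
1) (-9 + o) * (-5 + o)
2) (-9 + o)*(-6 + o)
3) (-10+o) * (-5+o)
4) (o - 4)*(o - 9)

We need to factor 45 - 14 * o + o^2.
The factored form is (-9 + o) * (-5 + o).
1) (-9 + o) * (-5 + o)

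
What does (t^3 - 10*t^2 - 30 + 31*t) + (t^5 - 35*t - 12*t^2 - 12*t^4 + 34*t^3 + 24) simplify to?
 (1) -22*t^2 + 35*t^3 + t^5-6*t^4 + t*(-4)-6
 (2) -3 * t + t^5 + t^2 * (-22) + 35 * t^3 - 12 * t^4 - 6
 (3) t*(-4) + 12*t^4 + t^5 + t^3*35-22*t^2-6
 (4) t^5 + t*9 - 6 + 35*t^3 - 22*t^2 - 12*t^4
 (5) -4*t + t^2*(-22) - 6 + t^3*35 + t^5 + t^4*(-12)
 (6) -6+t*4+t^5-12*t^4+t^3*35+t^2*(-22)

Adding the polynomials and combining like terms:
(t^3 - 10*t^2 - 30 + 31*t) + (t^5 - 35*t - 12*t^2 - 12*t^4 + 34*t^3 + 24)
= -4*t + t^2*(-22) - 6 + t^3*35 + t^5 + t^4*(-12)
5) -4*t + t^2*(-22) - 6 + t^3*35 + t^5 + t^4*(-12)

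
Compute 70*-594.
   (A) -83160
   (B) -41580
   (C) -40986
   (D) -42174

70 * -594 = -41580
B) -41580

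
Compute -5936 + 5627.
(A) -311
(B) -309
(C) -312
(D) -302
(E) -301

-5936 + 5627 = -309
B) -309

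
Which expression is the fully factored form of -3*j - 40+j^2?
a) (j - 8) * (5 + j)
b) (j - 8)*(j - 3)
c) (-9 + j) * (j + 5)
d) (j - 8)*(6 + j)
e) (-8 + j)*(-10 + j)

We need to factor -3*j - 40+j^2.
The factored form is (j - 8) * (5 + j).
a) (j - 8) * (5 + j)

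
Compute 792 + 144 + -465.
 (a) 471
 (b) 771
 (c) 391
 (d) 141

First: 792 + 144 = 936
Then: 936 + -465 = 471
a) 471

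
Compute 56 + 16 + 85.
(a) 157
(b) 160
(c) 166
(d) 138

First: 56 + 16 = 72
Then: 72 + 85 = 157
a) 157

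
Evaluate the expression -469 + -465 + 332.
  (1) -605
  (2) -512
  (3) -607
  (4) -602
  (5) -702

First: -469 + -465 = -934
Then: -934 + 332 = -602
4) -602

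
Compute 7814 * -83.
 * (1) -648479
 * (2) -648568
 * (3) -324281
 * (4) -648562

7814 * -83 = -648562
4) -648562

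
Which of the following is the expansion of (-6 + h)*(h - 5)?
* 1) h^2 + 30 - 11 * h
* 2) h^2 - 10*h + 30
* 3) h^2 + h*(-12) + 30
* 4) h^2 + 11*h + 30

Expanding (-6 + h)*(h - 5):
= h^2 + 30 - 11 * h
1) h^2 + 30 - 11 * h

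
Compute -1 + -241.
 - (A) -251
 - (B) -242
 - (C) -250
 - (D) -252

-1 + -241 = -242
B) -242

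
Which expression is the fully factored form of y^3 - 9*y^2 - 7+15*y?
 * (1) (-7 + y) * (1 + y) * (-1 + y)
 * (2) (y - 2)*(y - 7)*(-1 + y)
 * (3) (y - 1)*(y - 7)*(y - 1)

We need to factor y^3 - 9*y^2 - 7+15*y.
The factored form is (y - 1)*(y - 7)*(y - 1).
3) (y - 1)*(y - 7)*(y - 1)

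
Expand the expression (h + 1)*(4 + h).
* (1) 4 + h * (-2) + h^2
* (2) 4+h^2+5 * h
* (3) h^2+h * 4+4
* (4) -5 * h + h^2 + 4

Expanding (h + 1)*(4 + h):
= 4+h^2+5 * h
2) 4+h^2+5 * h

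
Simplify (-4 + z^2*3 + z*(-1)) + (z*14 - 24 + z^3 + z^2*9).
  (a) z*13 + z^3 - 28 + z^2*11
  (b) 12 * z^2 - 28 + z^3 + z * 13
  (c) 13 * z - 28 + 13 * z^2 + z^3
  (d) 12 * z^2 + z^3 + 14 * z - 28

Adding the polynomials and combining like terms:
(-4 + z^2*3 + z*(-1)) + (z*14 - 24 + z^3 + z^2*9)
= 12 * z^2 - 28 + z^3 + z * 13
b) 12 * z^2 - 28 + z^3 + z * 13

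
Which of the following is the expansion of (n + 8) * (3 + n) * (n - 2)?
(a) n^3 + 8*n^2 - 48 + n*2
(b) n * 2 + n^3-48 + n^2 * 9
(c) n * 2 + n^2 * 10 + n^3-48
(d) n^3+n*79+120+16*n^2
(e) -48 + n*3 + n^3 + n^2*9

Expanding (n + 8) * (3 + n) * (n - 2):
= n * 2 + n^3-48 + n^2 * 9
b) n * 2 + n^3-48 + n^2 * 9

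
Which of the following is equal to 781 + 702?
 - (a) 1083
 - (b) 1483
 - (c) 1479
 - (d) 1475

781 + 702 = 1483
b) 1483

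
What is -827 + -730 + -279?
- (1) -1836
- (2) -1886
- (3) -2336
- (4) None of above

First: -827 + -730 = -1557
Then: -1557 + -279 = -1836
1) -1836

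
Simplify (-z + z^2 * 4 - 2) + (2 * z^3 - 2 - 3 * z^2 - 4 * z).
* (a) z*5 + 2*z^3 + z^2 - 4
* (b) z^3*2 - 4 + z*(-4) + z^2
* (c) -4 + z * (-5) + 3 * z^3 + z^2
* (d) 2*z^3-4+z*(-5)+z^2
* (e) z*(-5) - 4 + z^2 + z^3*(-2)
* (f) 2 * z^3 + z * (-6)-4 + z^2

Adding the polynomials and combining like terms:
(-z + z^2*4 - 2) + (2*z^3 - 2 - 3*z^2 - 4*z)
= 2*z^3-4+z*(-5)+z^2
d) 2*z^3-4+z*(-5)+z^2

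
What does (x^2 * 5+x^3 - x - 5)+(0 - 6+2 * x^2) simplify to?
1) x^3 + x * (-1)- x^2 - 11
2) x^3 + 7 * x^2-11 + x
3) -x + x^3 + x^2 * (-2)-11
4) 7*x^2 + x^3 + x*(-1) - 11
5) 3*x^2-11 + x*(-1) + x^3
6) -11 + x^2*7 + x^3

Adding the polynomials and combining like terms:
(x^2*5 + x^3 - x - 5) + (0 - 6 + 2*x^2)
= 7*x^2 + x^3 + x*(-1) - 11
4) 7*x^2 + x^3 + x*(-1) - 11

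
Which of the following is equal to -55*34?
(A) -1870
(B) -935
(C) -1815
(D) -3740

-55 * 34 = -1870
A) -1870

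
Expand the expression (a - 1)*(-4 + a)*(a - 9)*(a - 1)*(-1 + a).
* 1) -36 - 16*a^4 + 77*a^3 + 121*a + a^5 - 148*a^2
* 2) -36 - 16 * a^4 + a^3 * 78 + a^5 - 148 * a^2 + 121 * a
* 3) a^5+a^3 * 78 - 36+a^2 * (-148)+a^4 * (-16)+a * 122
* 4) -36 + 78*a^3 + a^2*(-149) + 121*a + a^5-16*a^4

Expanding (a - 1)*(-4 + a)*(a - 9)*(a - 1)*(-1 + a):
= -36 - 16 * a^4 + a^3 * 78 + a^5 - 148 * a^2 + 121 * a
2) -36 - 16 * a^4 + a^3 * 78 + a^5 - 148 * a^2 + 121 * a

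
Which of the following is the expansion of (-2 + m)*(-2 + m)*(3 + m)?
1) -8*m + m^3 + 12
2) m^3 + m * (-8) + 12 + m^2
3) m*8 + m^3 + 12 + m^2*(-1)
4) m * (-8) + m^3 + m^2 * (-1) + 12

Expanding (-2 + m)*(-2 + m)*(3 + m):
= m * (-8) + m^3 + m^2 * (-1) + 12
4) m * (-8) + m^3 + m^2 * (-1) + 12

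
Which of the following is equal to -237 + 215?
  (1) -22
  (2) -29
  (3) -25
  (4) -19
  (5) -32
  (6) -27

-237 + 215 = -22
1) -22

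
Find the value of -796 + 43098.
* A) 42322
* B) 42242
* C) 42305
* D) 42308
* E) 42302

-796 + 43098 = 42302
E) 42302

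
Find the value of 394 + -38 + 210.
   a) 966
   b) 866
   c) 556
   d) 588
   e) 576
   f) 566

First: 394 + -38 = 356
Then: 356 + 210 = 566
f) 566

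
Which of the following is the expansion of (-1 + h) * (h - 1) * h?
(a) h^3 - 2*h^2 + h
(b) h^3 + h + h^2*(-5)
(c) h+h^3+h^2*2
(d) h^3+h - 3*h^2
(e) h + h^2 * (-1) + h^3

Expanding (-1 + h) * (h - 1) * h:
= h^3 - 2*h^2 + h
a) h^3 - 2*h^2 + h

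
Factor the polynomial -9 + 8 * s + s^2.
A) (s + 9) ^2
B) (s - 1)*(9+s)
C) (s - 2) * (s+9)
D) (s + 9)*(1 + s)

We need to factor -9 + 8 * s + s^2.
The factored form is (s - 1)*(9+s).
B) (s - 1)*(9+s)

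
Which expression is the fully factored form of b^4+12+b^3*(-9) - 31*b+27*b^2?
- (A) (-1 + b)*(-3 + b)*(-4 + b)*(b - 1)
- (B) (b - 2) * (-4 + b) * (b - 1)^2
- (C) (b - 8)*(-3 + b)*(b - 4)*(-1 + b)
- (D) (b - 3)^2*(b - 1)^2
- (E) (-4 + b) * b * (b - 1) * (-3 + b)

We need to factor b^4+12+b^3*(-9) - 31*b+27*b^2.
The factored form is (-1 + b)*(-3 + b)*(-4 + b)*(b - 1).
A) (-1 + b)*(-3 + b)*(-4 + b)*(b - 1)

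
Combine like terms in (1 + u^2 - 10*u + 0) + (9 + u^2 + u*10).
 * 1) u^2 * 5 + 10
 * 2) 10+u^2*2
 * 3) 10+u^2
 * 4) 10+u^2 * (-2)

Adding the polynomials and combining like terms:
(1 + u^2 - 10*u + 0) + (9 + u^2 + u*10)
= 10+u^2*2
2) 10+u^2*2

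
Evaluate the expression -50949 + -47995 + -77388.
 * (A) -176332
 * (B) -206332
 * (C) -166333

First: -50949 + -47995 = -98944
Then: -98944 + -77388 = -176332
A) -176332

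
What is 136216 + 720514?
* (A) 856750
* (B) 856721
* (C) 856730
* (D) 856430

136216 + 720514 = 856730
C) 856730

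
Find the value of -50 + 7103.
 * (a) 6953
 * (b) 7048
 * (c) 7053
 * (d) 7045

-50 + 7103 = 7053
c) 7053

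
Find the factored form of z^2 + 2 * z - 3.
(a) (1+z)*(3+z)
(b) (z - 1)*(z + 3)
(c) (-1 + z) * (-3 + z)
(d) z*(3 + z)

We need to factor z^2 + 2 * z - 3.
The factored form is (z - 1)*(z + 3).
b) (z - 1)*(z + 3)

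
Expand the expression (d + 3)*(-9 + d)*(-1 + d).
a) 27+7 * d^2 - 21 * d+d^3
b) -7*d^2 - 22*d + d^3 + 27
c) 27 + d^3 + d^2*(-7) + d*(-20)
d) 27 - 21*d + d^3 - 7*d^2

Expanding (d + 3)*(-9 + d)*(-1 + d):
= 27 - 21*d + d^3 - 7*d^2
d) 27 - 21*d + d^3 - 7*d^2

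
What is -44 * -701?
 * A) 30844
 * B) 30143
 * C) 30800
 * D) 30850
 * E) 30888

-44 * -701 = 30844
A) 30844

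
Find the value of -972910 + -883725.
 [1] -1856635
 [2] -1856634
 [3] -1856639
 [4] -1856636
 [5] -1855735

-972910 + -883725 = -1856635
1) -1856635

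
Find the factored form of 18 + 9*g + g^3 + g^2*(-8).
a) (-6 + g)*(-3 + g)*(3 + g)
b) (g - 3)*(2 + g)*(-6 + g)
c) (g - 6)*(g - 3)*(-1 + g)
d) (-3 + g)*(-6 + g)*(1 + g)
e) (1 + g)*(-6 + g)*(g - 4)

We need to factor 18 + 9*g + g^3 + g^2*(-8).
The factored form is (-3 + g)*(-6 + g)*(1 + g).
d) (-3 + g)*(-6 + g)*(1 + g)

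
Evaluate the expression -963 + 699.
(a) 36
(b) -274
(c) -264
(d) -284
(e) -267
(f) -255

-963 + 699 = -264
c) -264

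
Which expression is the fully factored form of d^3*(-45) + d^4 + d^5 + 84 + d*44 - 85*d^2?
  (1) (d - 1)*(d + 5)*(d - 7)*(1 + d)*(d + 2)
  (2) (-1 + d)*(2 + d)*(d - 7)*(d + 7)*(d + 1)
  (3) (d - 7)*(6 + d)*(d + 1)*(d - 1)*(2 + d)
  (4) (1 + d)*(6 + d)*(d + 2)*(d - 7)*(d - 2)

We need to factor d^3*(-45) + d^4 + d^5 + 84 + d*44 - 85*d^2.
The factored form is (d - 7)*(6 + d)*(d + 1)*(d - 1)*(2 + d).
3) (d - 7)*(6 + d)*(d + 1)*(d - 1)*(2 + d)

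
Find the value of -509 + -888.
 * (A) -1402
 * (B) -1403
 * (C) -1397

-509 + -888 = -1397
C) -1397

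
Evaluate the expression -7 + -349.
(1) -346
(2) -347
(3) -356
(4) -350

-7 + -349 = -356
3) -356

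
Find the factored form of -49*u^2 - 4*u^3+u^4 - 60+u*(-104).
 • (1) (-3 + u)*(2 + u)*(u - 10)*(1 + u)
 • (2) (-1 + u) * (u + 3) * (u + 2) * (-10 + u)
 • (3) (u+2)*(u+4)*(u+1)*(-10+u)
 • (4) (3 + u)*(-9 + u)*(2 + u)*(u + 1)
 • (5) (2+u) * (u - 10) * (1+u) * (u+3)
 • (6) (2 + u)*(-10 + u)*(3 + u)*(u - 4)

We need to factor -49*u^2 - 4*u^3+u^4 - 60+u*(-104).
The factored form is (2+u) * (u - 10) * (1+u) * (u+3).
5) (2+u) * (u - 10) * (1+u) * (u+3)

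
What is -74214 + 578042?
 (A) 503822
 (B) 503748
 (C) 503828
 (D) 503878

-74214 + 578042 = 503828
C) 503828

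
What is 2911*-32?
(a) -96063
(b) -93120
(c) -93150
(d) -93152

2911 * -32 = -93152
d) -93152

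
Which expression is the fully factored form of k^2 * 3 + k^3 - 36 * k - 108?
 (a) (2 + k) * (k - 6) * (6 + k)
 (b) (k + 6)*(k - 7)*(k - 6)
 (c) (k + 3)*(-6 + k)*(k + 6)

We need to factor k^2 * 3 + k^3 - 36 * k - 108.
The factored form is (k + 3)*(-6 + k)*(k + 6).
c) (k + 3)*(-6 + k)*(k + 6)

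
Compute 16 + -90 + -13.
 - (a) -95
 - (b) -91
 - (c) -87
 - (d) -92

First: 16 + -90 = -74
Then: -74 + -13 = -87
c) -87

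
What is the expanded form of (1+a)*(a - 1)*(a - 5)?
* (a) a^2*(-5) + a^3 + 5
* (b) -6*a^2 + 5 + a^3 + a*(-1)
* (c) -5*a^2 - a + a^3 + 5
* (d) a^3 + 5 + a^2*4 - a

Expanding (1+a)*(a - 1)*(a - 5):
= -5*a^2 - a + a^3 + 5
c) -5*a^2 - a + a^3 + 5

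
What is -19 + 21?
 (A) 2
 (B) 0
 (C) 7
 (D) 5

-19 + 21 = 2
A) 2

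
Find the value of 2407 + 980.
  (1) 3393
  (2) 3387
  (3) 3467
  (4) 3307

2407 + 980 = 3387
2) 3387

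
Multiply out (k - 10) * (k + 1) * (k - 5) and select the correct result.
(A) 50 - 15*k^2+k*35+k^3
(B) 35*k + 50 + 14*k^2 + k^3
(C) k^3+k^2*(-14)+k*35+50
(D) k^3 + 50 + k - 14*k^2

Expanding (k - 10) * (k + 1) * (k - 5):
= k^3+k^2*(-14)+k*35+50
C) k^3+k^2*(-14)+k*35+50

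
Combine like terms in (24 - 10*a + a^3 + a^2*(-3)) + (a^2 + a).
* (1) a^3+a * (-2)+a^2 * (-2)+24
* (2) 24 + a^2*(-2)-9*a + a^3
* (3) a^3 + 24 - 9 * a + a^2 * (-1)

Adding the polynomials and combining like terms:
(24 - 10*a + a^3 + a^2*(-3)) + (a^2 + a)
= 24 + a^2*(-2)-9*a + a^3
2) 24 + a^2*(-2)-9*a + a^3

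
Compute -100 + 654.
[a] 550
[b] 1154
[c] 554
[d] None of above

-100 + 654 = 554
c) 554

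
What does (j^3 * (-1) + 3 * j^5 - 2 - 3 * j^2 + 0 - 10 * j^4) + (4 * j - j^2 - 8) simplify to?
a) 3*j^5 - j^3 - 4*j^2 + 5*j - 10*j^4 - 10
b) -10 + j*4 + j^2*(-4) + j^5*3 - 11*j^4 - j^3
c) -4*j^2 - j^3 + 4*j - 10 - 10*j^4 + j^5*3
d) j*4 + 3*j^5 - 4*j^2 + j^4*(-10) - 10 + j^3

Adding the polynomials and combining like terms:
(j^3*(-1) + 3*j^5 - 2 - 3*j^2 + 0 - 10*j^4) + (4*j - j^2 - 8)
= -4*j^2 - j^3 + 4*j - 10 - 10*j^4 + j^5*3
c) -4*j^2 - j^3 + 4*j - 10 - 10*j^4 + j^5*3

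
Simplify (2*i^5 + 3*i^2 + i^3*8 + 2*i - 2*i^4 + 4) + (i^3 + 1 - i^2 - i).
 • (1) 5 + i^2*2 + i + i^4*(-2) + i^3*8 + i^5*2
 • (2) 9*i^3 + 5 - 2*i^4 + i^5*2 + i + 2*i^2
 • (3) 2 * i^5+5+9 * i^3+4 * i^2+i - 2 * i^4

Adding the polynomials and combining like terms:
(2*i^5 + 3*i^2 + i^3*8 + 2*i - 2*i^4 + 4) + (i^3 + 1 - i^2 - i)
= 9*i^3 + 5 - 2*i^4 + i^5*2 + i + 2*i^2
2) 9*i^3 + 5 - 2*i^4 + i^5*2 + i + 2*i^2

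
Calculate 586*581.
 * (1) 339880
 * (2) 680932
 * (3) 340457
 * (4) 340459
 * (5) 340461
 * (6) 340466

586 * 581 = 340466
6) 340466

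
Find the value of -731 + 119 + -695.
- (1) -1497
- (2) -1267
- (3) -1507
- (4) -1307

First: -731 + 119 = -612
Then: -612 + -695 = -1307
4) -1307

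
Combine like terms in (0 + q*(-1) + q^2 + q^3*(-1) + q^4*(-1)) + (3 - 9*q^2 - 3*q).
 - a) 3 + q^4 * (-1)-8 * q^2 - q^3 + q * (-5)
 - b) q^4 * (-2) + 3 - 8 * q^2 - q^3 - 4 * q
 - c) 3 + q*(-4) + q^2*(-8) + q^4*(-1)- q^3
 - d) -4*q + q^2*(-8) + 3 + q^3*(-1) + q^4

Adding the polynomials and combining like terms:
(0 + q*(-1) + q^2 + q^3*(-1) + q^4*(-1)) + (3 - 9*q^2 - 3*q)
= 3 + q*(-4) + q^2*(-8) + q^4*(-1)- q^3
c) 3 + q*(-4) + q^2*(-8) + q^4*(-1)- q^3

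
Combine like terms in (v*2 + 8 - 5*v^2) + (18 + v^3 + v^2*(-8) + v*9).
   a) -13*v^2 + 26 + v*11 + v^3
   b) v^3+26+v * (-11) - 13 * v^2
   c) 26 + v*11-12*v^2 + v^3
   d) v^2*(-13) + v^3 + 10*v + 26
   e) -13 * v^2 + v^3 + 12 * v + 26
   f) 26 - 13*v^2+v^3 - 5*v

Adding the polynomials and combining like terms:
(v*2 + 8 - 5*v^2) + (18 + v^3 + v^2*(-8) + v*9)
= -13*v^2 + 26 + v*11 + v^3
a) -13*v^2 + 26 + v*11 + v^3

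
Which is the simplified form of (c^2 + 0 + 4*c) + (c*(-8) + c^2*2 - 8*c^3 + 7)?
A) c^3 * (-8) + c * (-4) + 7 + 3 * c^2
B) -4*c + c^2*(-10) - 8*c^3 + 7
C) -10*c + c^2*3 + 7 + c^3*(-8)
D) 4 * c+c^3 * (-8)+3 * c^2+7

Adding the polynomials and combining like terms:
(c^2 + 0 + 4*c) + (c*(-8) + c^2*2 - 8*c^3 + 7)
= c^3 * (-8) + c * (-4) + 7 + 3 * c^2
A) c^3 * (-8) + c * (-4) + 7 + 3 * c^2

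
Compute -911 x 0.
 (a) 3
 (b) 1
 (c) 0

-911 * 0 = 0
c) 0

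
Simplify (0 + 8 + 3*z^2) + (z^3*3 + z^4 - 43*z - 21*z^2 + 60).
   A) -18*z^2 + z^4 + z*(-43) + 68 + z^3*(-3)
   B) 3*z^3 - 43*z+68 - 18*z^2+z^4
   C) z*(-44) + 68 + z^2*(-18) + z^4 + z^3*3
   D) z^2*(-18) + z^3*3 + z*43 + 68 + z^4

Adding the polynomials and combining like terms:
(0 + 8 + 3*z^2) + (z^3*3 + z^4 - 43*z - 21*z^2 + 60)
= 3*z^3 - 43*z+68 - 18*z^2+z^4
B) 3*z^3 - 43*z+68 - 18*z^2+z^4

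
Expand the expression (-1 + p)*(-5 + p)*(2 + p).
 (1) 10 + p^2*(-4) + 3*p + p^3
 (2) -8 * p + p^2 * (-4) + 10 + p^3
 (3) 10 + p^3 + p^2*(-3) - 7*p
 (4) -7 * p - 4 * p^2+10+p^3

Expanding (-1 + p)*(-5 + p)*(2 + p):
= -7 * p - 4 * p^2+10+p^3
4) -7 * p - 4 * p^2+10+p^3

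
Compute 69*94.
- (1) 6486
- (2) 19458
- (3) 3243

69 * 94 = 6486
1) 6486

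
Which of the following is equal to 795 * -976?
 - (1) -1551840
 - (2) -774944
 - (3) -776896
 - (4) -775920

795 * -976 = -775920
4) -775920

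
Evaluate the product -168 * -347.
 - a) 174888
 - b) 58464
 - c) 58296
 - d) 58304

-168 * -347 = 58296
c) 58296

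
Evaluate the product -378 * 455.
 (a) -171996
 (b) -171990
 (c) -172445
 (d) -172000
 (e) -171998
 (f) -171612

-378 * 455 = -171990
b) -171990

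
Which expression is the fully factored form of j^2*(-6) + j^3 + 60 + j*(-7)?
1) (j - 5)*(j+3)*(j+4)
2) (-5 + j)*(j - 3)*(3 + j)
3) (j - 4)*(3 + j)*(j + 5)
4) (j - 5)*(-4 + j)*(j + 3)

We need to factor j^2*(-6) + j^3 + 60 + j*(-7).
The factored form is (j - 5)*(-4 + j)*(j + 3).
4) (j - 5)*(-4 + j)*(j + 3)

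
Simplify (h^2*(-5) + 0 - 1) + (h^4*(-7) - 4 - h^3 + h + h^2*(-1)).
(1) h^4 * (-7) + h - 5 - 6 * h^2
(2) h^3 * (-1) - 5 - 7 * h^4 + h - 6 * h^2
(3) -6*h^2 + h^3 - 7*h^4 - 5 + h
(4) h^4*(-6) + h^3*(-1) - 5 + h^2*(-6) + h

Adding the polynomials and combining like terms:
(h^2*(-5) + 0 - 1) + (h^4*(-7) - 4 - h^3 + h + h^2*(-1))
= h^3 * (-1) - 5 - 7 * h^4 + h - 6 * h^2
2) h^3 * (-1) - 5 - 7 * h^4 + h - 6 * h^2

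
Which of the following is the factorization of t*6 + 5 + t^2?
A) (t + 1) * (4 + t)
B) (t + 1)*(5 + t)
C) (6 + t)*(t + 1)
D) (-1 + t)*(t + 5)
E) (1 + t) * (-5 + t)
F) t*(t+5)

We need to factor t*6 + 5 + t^2.
The factored form is (t + 1)*(5 + t).
B) (t + 1)*(5 + t)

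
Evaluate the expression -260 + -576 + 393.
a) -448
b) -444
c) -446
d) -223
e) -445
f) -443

First: -260 + -576 = -836
Then: -836 + 393 = -443
f) -443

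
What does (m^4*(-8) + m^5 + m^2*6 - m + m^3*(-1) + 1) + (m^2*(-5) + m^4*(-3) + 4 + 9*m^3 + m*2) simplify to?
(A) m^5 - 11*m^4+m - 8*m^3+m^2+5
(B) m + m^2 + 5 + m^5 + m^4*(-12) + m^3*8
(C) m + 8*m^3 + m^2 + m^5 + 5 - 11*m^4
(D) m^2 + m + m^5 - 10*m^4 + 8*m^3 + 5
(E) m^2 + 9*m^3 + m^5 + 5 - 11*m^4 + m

Adding the polynomials and combining like terms:
(m^4*(-8) + m^5 + m^2*6 - m + m^3*(-1) + 1) + (m^2*(-5) + m^4*(-3) + 4 + 9*m^3 + m*2)
= m + 8*m^3 + m^2 + m^5 + 5 - 11*m^4
C) m + 8*m^3 + m^2 + m^5 + 5 - 11*m^4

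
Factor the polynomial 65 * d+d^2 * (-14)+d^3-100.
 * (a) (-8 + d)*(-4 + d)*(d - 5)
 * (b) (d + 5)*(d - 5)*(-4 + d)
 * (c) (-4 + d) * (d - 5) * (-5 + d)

We need to factor 65 * d+d^2 * (-14)+d^3-100.
The factored form is (-4 + d) * (d - 5) * (-5 + d).
c) (-4 + d) * (d - 5) * (-5 + d)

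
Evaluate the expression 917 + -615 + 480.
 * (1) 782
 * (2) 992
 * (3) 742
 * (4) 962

First: 917 + -615 = 302
Then: 302 + 480 = 782
1) 782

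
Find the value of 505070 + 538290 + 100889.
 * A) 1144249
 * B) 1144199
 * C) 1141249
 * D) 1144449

First: 505070 + 538290 = 1043360
Then: 1043360 + 100889 = 1144249
A) 1144249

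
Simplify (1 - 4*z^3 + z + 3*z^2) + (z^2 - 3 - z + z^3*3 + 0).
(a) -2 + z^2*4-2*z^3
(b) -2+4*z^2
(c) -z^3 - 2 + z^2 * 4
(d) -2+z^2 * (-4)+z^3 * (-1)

Adding the polynomials and combining like terms:
(1 - 4*z^3 + z + 3*z^2) + (z^2 - 3 - z + z^3*3 + 0)
= -z^3 - 2 + z^2 * 4
c) -z^3 - 2 + z^2 * 4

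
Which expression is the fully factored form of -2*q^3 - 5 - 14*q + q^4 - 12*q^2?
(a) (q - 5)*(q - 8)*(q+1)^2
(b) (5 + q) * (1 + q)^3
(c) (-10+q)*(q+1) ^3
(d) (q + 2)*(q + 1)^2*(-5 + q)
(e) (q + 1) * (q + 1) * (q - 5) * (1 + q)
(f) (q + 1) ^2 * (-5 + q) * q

We need to factor -2*q^3 - 5 - 14*q + q^4 - 12*q^2.
The factored form is (q + 1) * (q + 1) * (q - 5) * (1 + q).
e) (q + 1) * (q + 1) * (q - 5) * (1 + q)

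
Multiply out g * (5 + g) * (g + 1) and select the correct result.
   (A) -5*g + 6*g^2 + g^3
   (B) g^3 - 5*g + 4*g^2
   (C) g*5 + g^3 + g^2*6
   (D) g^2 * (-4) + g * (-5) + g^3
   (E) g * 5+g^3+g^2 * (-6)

Expanding g * (5 + g) * (g + 1):
= g*5 + g^3 + g^2*6
C) g*5 + g^3 + g^2*6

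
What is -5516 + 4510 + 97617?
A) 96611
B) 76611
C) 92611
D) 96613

First: -5516 + 4510 = -1006
Then: -1006 + 97617 = 96611
A) 96611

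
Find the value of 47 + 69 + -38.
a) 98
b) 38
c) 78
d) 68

First: 47 + 69 = 116
Then: 116 + -38 = 78
c) 78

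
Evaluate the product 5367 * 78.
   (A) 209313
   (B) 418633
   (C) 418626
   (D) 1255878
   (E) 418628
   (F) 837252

5367 * 78 = 418626
C) 418626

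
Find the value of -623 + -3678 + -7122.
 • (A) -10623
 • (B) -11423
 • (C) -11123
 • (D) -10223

First: -623 + -3678 = -4301
Then: -4301 + -7122 = -11423
B) -11423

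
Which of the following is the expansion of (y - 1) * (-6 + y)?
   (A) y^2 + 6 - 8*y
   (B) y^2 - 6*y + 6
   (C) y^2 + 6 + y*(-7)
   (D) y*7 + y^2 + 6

Expanding (y - 1) * (-6 + y):
= y^2 + 6 + y*(-7)
C) y^2 + 6 + y*(-7)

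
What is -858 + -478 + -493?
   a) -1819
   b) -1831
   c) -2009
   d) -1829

First: -858 + -478 = -1336
Then: -1336 + -493 = -1829
d) -1829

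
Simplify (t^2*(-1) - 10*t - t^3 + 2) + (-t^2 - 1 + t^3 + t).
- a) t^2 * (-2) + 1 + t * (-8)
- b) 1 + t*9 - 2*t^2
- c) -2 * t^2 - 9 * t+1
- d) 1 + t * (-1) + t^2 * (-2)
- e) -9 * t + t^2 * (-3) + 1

Adding the polynomials and combining like terms:
(t^2*(-1) - 10*t - t^3 + 2) + (-t^2 - 1 + t^3 + t)
= -2 * t^2 - 9 * t+1
c) -2 * t^2 - 9 * t+1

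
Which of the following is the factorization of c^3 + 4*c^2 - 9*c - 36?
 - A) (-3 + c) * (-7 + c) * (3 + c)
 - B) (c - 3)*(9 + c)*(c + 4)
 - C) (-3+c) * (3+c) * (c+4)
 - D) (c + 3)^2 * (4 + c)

We need to factor c^3 + 4*c^2 - 9*c - 36.
The factored form is (-3+c) * (3+c) * (c+4).
C) (-3+c) * (3+c) * (c+4)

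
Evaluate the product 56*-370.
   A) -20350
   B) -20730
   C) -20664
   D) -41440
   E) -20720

56 * -370 = -20720
E) -20720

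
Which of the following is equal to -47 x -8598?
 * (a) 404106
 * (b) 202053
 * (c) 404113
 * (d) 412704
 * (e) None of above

-47 * -8598 = 404106
a) 404106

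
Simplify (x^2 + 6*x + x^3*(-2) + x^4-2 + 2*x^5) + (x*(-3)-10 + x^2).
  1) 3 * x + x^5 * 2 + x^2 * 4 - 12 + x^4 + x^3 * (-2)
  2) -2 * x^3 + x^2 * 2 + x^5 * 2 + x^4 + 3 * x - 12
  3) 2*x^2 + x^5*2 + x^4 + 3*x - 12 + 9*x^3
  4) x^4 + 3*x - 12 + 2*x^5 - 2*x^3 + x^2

Adding the polynomials and combining like terms:
(x^2 + 6*x + x^3*(-2) + x^4 - 2 + 2*x^5) + (x*(-3) - 10 + x^2)
= -2 * x^3 + x^2 * 2 + x^5 * 2 + x^4 + 3 * x - 12
2) -2 * x^3 + x^2 * 2 + x^5 * 2 + x^4 + 3 * x - 12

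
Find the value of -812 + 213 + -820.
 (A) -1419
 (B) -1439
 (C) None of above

First: -812 + 213 = -599
Then: -599 + -820 = -1419
A) -1419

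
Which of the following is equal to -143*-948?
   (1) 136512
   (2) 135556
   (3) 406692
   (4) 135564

-143 * -948 = 135564
4) 135564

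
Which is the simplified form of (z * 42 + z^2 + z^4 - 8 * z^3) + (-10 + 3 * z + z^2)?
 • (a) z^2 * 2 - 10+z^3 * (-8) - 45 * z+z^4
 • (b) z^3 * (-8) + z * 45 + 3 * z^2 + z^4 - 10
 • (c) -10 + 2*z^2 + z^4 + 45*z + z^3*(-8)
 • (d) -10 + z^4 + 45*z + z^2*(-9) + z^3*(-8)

Adding the polynomials and combining like terms:
(z*42 + z^2 + z^4 - 8*z^3) + (-10 + 3*z + z^2)
= -10 + 2*z^2 + z^4 + 45*z + z^3*(-8)
c) -10 + 2*z^2 + z^4 + 45*z + z^3*(-8)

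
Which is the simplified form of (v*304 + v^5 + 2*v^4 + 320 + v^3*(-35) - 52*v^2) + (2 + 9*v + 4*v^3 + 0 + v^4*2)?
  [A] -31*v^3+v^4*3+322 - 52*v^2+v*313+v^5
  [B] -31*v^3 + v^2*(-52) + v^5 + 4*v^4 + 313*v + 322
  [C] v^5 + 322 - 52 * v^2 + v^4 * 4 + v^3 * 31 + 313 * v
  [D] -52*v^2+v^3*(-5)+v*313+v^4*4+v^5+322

Adding the polynomials and combining like terms:
(v*304 + v^5 + 2*v^4 + 320 + v^3*(-35) - 52*v^2) + (2 + 9*v + 4*v^3 + 0 + v^4*2)
= -31*v^3 + v^2*(-52) + v^5 + 4*v^4 + 313*v + 322
B) -31*v^3 + v^2*(-52) + v^5 + 4*v^4 + 313*v + 322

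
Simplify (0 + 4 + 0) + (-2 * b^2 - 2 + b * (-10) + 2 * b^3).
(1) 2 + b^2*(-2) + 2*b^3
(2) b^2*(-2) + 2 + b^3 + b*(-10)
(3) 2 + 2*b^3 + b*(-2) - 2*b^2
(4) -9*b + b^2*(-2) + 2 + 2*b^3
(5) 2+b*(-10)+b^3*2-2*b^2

Adding the polynomials and combining like terms:
(0 + 4 + 0) + (-2*b^2 - 2 + b*(-10) + 2*b^3)
= 2+b*(-10)+b^3*2-2*b^2
5) 2+b*(-10)+b^3*2-2*b^2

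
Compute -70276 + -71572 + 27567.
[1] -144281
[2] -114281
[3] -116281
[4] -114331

First: -70276 + -71572 = -141848
Then: -141848 + 27567 = -114281
2) -114281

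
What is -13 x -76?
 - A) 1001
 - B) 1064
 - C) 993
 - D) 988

-13 * -76 = 988
D) 988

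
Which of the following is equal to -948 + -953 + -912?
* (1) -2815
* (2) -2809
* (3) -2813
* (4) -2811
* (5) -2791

First: -948 + -953 = -1901
Then: -1901 + -912 = -2813
3) -2813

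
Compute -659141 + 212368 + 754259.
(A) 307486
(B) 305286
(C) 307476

First: -659141 + 212368 = -446773
Then: -446773 + 754259 = 307486
A) 307486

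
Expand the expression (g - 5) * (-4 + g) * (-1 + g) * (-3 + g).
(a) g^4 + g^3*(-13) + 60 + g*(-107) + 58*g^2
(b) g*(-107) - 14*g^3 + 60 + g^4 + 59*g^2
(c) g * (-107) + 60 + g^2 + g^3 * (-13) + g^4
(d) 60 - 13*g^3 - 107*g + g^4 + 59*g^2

Expanding (g - 5) * (-4 + g) * (-1 + g) * (-3 + g):
= 60 - 13*g^3 - 107*g + g^4 + 59*g^2
d) 60 - 13*g^3 - 107*g + g^4 + 59*g^2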